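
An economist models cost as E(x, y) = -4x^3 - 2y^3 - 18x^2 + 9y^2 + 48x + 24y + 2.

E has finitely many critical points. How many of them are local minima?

E separates as a function of x plus a function of y, so ∇E=0 decouples.
∂E/∂x = -12(x - 1)(x + 4) = 0 at x ∈ {-4, 1}; ∂E/∂y = -6(y - 4)(y + 1) = 0 at y ∈ {-1, 4}.
The Hessian is diagonal: diag(E_xx, E_yy). Second derivatives: E_xx(-4)=60, E_xx(1)=-60; E_yy(-1)=30, E_yy(4)=-30.
Local minima occur where both diagonal entries positive: (-4, -1). Count: 1.

1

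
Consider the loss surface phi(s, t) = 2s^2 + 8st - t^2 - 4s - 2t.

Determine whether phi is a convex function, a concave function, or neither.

phi is quadratic, so its Hessian is the constant matrix H = [[4, 8], [8, -2]].
det(H) = -72, tr(H) = 2.
det(H) < 0, so H is indefinite: neither convex nor concave.

neither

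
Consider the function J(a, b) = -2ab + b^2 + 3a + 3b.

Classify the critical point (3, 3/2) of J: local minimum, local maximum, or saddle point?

The Hessian of J is constant: H = [[0, -2], [-2, 2]].
det(H) = 0·2 − (-2)² = -4.
Since det(H) < 0, H is indefinite and the critical point is a saddle point.

saddle point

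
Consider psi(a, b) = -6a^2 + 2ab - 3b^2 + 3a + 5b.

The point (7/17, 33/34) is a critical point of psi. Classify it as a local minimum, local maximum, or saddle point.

local maximum

The Hessian of psi is constant: H = [[-12, 2], [2, -6]].
det(H) = (-12)·(-6) − 2² = 68.
det(H) > 0 and tr(H) = -18 < 0, so H is negative definite and the point is a local maximum.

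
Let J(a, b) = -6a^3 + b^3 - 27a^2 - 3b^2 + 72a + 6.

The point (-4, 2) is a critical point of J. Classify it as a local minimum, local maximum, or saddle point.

local minimum

The mixed partial ∂²J/∂a∂b is 0, so the Hessian at any point is diag(J_aa, J_bb) = diag(-18(2a + 3), 6(b - 1)).
At (-4, 2): H = diag(90, 6).
Both eigenvalues are positive, so H is positive definite: a local minimum.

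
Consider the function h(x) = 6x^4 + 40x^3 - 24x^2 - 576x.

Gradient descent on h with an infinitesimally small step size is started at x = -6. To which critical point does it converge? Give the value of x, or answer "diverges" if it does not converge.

h'(x) = 24(x - 2)(x + 3)(x + 4), so h'(-6) = -1152.
Gradient descent moves in the -h' direction, i.e. x is increasing.
The nearest critical point in that direction is x = -4, where h'' = 144 > 0 (a local minimum). The iterate converges there.

-4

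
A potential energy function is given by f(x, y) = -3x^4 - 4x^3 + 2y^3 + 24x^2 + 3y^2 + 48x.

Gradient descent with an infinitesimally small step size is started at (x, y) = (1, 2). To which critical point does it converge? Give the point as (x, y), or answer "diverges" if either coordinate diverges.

(-1, 0)

f is separable, so gradient descent decouples: x follows -∂f/∂x, y follows -∂f/∂y.
∂f/∂x = -12(x - 2)(x + 1)(x + 2); at x=1 this is 72, so x decreases.
∂f/∂y = 6y(y + 1); at y=2 this is 36, so y decreases.
x converges to its nearest critical value -1 (a local min of the x-part); y converges to 0. The iterate converges to (-1, 0).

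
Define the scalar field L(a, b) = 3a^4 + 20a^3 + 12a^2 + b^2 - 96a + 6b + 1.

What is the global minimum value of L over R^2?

-69

L(a,b) separates as P(a) + Q(b) + 1, so its minimum is min P + min Q + 1.
P'(a) = 12(a - 1)(a + 2)(a + 4) vanishes at a ∈ {-4, -2, 1}; Q'(b) = 2b + 6 vanishes at b ∈ {-3}.
Local minima of P (where P''>0): P(-4)=64, P(1)=-61. Local minima of Q: Q(-3)=-9.
So the global minimum of L is P(1) + Q(-3) + 1 = -61 − 9 + 1 = -69, attained at (1, -3).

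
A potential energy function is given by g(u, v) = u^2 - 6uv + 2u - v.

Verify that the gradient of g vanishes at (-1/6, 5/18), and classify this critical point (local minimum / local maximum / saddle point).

∇g = (2u - 6v + 2, -6u - 1); substituting (-1/6, 5/18) gives ∇g = (0, 0), so (-1/6, 5/18) is indeed a critical point.
The Hessian of g is constant: H = [[2, -6], [-6, 0]].
det(H) = 2·0 − (-6)² = -36.
Since det(H) < 0, H is indefinite and the critical point is a saddle point.

saddle point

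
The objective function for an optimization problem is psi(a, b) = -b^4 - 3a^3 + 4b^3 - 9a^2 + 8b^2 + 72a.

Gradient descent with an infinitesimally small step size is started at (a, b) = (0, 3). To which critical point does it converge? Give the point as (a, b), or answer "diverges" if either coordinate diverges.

psi is separable, so gradient descent decouples: a follows -∂psi/∂a, b follows -∂psi/∂b.
∂psi/∂a = -9(a - 2)(a + 4); at a=0 this is 72, so a decreases.
∂psi/∂b = -4b(b - 4)(b + 1); at b=3 this is 48, so b decreases.
a converges to its nearest critical value -4 (a local min of the a-part); b converges to 0. The iterate converges to (-4, 0).

(-4, 0)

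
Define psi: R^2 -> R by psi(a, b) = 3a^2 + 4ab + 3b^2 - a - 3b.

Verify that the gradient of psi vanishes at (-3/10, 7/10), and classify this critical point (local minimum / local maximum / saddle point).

∇psi = (6a + 4b - 1, 4a + 6b - 3); substituting (-3/10, 7/10) gives ∇psi = (0, 0), so (-3/10, 7/10) is indeed a critical point.
The Hessian of psi is constant: H = [[6, 4], [4, 6]].
det(H) = 6·6 − 4² = 20.
det(H) > 0 and tr(H) = 12 > 0, so H is positive definite and the point is a local minimum.

local minimum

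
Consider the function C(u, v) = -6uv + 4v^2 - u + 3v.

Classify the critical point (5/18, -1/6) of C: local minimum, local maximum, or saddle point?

The Hessian of C is constant: H = [[0, -6], [-6, 8]].
det(H) = 0·8 − (-6)² = -36.
Since det(H) < 0, H is indefinite and the critical point is a saddle point.

saddle point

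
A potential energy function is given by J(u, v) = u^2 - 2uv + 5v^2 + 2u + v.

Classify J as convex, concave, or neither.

convex

J is quadratic, so its Hessian is the constant matrix H = [[2, -2], [-2, 10]].
det(H) = 16, tr(H) = 12.
det(H) > 0 and tr(H) > 0, so H is positive definite everywhere: convex.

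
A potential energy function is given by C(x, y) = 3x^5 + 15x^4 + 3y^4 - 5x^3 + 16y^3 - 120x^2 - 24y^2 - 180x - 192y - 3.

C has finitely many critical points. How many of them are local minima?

C separates as a function of x plus a function of y, so ∇C=0 decouples.
∂C/∂x = 15(x - 2)(x + 1)(x + 2)(x + 3) = 0 at x ∈ {-3, -2, -1, 2}; ∂C/∂y = 12(y - 2)(y + 2)(y + 4) = 0 at y ∈ {-4, -2, 2}.
The Hessian is diagonal: diag(C_xx, C_yy). Second derivatives: C_xx(-3)=-150, C_xx(-2)=60, C_xx(-1)=-90, C_xx(2)=900; C_yy(-4)=144, C_yy(-2)=-96, C_yy(2)=288.
Local minima occur where both diagonal entries positive: (-2, -4), (-2, 2), (2, -4), (2, 2). Count: 4.

4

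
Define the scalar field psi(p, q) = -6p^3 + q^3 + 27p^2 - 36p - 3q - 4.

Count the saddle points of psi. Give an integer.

psi separates as a function of p plus a function of q, so ∇psi=0 decouples.
∂psi/∂p = -18(p - 2)(p - 1) = 0 at p ∈ {1, 2}; ∂psi/∂q = 3(q - 1)(q + 1) = 0 at q ∈ {-1, 1}.
The Hessian is diagonal: diag(psi_pp, psi_qq). Second derivatives: psi_pp(1)=18, psi_pp(2)=-18; psi_qq(-1)=-6, psi_qq(1)=6.
Saddle points occur where the two diagonal entries have opposite signs: (1, -1), (2, 1). Count: 2.

2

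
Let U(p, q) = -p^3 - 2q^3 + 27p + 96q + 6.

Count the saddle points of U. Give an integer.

2

U separates as a function of p plus a function of q, so ∇U=0 decouples.
∂U/∂p = -3(p - 3)(p + 3) = 0 at p ∈ {-3, 3}; ∂U/∂q = -6(q - 4)(q + 4) = 0 at q ∈ {-4, 4}.
The Hessian is diagonal: diag(U_pp, U_qq). Second derivatives: U_pp(-3)=18, U_pp(3)=-18; U_qq(-4)=48, U_qq(4)=-48.
Saddle points occur where the two diagonal entries have opposite signs: (-3, 4), (3, -4). Count: 2.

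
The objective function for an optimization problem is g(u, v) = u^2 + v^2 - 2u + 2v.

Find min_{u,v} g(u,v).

-2

g(u,v) separates as P(u) + Q(v), so its minimum is min P + min Q.
P'(u) = 2u - 2 vanishes at u ∈ {1}; Q'(v) = 2v + 2 vanishes at v ∈ {-1}.
Local minima of P (where P''>0): P(1)=-1. Local minima of Q: Q(-1)=-1.
So the global minimum of g is P(1) + Q(-1) = -1 − 1 = -2, attained at (1, -1).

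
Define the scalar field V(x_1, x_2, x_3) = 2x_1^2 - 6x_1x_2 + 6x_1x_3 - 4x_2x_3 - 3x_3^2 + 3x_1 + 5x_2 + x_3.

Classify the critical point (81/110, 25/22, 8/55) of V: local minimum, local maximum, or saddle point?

The Hessian is constant: H = [[4, -6, 6], [-6, 0, -4], [6, -4, -6]].
Leading principal minors: Δ₁ = 4, Δ₂ = -36, Δ₃ = 440.
The minors fit neither the all-positive nor the alternating-sign pattern, so H is indefinite: a saddle point.

saddle point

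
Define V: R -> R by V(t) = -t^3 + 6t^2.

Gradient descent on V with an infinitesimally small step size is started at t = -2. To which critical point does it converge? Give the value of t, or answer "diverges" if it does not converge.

0

V'(t) = -3t(t - 4), so V'(-2) = -36.
Gradient descent moves in the -V' direction, i.e. t is increasing.
The nearest critical point in that direction is t = 0, where V'' = 12 > 0 (a local minimum). The iterate converges there.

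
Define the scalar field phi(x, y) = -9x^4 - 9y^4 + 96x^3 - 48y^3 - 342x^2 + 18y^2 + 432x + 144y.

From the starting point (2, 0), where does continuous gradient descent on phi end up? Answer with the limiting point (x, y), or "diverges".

phi is separable, so gradient descent decouples: x follows -∂phi/∂x, y follows -∂phi/∂y.
∂phi/∂x = -36(x - 4)(x - 3)(x - 1); at x=2 this is -72, so x increases.
∂phi/∂y = -36(y - 1)(y + 1)(y + 4); at y=0 this is 144, so y decreases.
x converges to its nearest critical value 3 (a local min of the x-part); y converges to -1. The iterate converges to (3, -1).

(3, -1)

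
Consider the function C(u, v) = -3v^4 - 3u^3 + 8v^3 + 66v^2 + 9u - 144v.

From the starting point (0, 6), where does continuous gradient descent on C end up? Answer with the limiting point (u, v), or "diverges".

diverges

C is separable, so gradient descent decouples: u follows -∂C/∂u, v follows -∂C/∂v.
∂C/∂u = -9(u - 1)(u + 1); at u=0 this is 9, so u decreases.
∂C/∂v = -12(v - 4)(v - 1)(v + 3); at v=6 this is -1080, so v increases.
The v-coordinate has no critical point in that direction and runs off to infinity.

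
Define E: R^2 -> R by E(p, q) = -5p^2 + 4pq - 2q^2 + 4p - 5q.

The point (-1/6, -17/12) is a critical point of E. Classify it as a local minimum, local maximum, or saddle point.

The Hessian of E is constant: H = [[-10, 4], [4, -4]].
det(H) = (-10)·(-4) − 4² = 24.
det(H) > 0 and tr(H) = -14 < 0, so H is negative definite and the point is a local maximum.

local maximum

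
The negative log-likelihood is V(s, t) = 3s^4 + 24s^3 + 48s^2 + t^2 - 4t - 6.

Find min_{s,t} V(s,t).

-10

V(s,t) separates as P(s) + Q(t) − 6, so its minimum is min P + min Q − 6.
P'(s) = 12s(s + 2)(s + 4) vanishes at s ∈ {-4, -2, 0}; Q'(t) = 2(t - 2) vanishes at t ∈ {2}.
Local minima of P (where P''>0): P(-4)=0, P(0)=0. Local minima of Q: Q(2)=-4.
So the global minimum of V is P(-4) + Q(2) − 6 = 0 − 4 − 6 = -10, attained at (-4, 2).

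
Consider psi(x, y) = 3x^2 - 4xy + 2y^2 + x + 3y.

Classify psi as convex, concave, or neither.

psi is quadratic, so its Hessian is the constant matrix H = [[6, -4], [-4, 4]].
det(H) = 8, tr(H) = 10.
det(H) > 0 and tr(H) > 0, so H is positive definite everywhere: convex.

convex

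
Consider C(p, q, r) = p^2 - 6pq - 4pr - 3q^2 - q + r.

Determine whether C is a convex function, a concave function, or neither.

neither

C is quadratic, so its Hessian is the constant matrix H = [[2, -6, -4], [-6, -6, 0], [-4, 0, 0]].
Leading principal minors: 2, -48, 96.
Neither pattern holds ⇒ H is indefinite ⇒ neither convex nor concave.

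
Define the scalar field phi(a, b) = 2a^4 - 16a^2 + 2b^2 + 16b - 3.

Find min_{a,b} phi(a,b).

phi(a,b) separates as P(a) + Q(b) − 3, so its minimum is min P + min Q − 3.
P'(a) = 8a(a - 2)(a + 2) vanishes at a ∈ {-2, 0, 2}; Q'(b) = 4b + 16 vanishes at b ∈ {-4}.
Local minima of P (where P''>0): P(-2)=-32, P(2)=-32. Local minima of Q: Q(-4)=-32.
So the global minimum of phi is P(-2) + Q(-4) − 3 = -32 − 32 − 3 = -67, attained at (-2, -4).

-67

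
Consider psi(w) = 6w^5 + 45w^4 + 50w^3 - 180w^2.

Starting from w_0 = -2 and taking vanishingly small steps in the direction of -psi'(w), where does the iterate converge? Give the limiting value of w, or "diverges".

-3

psi'(w) = 30w(w - 1)(w + 3)(w + 4), so psi'(-2) = 360.
Gradient descent moves in the -psi' direction, i.e. w is decreasing.
The nearest critical point in that direction is w = -3, where psi'' = 360 > 0 (a local minimum). The iterate converges there.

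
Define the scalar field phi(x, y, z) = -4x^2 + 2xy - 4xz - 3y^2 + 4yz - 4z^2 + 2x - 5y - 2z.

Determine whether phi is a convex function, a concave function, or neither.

concave

phi is quadratic, so its Hessian is the constant matrix H = [[-8, 2, -4], [2, -6, 4], [-4, 4, -8]].
Leading principal minors: -8, 44, -192.
Signs alternate −, +, − ⇒ H ≺ 0 ⇒ concave.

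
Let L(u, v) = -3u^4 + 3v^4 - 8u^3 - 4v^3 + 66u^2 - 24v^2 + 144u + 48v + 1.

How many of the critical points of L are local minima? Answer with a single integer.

2

L separates as a function of u plus a function of v, so ∇L=0 decouples.
∂L/∂u = -12(u - 3)(u + 1)(u + 4) = 0 at u ∈ {-4, -1, 3}; ∂L/∂v = 12(v - 2)(v - 1)(v + 2) = 0 at v ∈ {-2, 1, 2}.
The Hessian is diagonal: diag(L_uu, L_vv). Second derivatives: L_uu(-4)=-252, L_uu(-1)=144, L_uu(3)=-336; L_vv(-2)=144, L_vv(1)=-36, L_vv(2)=48.
Local minima occur where both diagonal entries positive: (-1, -2), (-1, 2). Count: 2.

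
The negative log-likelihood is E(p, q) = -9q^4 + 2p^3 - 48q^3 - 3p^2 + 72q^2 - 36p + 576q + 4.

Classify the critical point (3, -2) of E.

The mixed partial ∂²E/∂p∂q is 0, so the Hessian at any point is diag(E_pp, E_qq) = diag(6(2p - 1), 36(-3q^2 - 8q + 4)).
At (3, -2): H = diag(30, 288).
Both eigenvalues are positive, so H is positive definite: a local minimum.

local minimum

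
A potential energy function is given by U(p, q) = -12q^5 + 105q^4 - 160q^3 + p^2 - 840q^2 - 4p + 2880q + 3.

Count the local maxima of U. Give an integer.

0

U separates as a function of p plus a function of q, so ∇U=0 decouples.
∂U/∂p = 2(p - 2) = 0 at p ∈ {2}; ∂U/∂q = -60(q - 4)(q - 3)(q - 2)(q + 2) = 0 at q ∈ {-2, 2, 3, 4}.
The Hessian is diagonal: diag(U_pp, U_qq). Second derivatives: U_pp(2)=2; U_qq(-2)=7200, U_qq(2)=-480, U_qq(3)=300, U_qq(4)=-720.
Local maxima occur where both diagonal entries negative: none. Count: 0.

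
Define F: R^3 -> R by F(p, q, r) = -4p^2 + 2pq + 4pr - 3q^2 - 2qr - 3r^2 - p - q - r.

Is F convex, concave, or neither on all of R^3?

F is quadratic, so its Hessian is the constant matrix H = [[-8, 2, 4], [2, -6, -2], [4, -2, -6]].
Leading principal minors: -8, 44, -168.
Signs alternate −, +, − ⇒ H ≺ 0 ⇒ concave.

concave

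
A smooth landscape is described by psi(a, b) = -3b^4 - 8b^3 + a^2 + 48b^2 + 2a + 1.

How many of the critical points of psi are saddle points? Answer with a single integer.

2

psi separates as a function of a plus a function of b, so ∇psi=0 decouples.
∂psi/∂a = 2(a + 1) = 0 at a ∈ {-1}; ∂psi/∂b = -12b(b - 2)(b + 4) = 0 at b ∈ {-4, 0, 2}.
The Hessian is diagonal: diag(psi_aa, psi_bb). Second derivatives: psi_aa(-1)=2; psi_bb(-4)=-288, psi_bb(0)=96, psi_bb(2)=-144.
Saddle points occur where the two diagonal entries have opposite signs: (-1, -4), (-1, 2). Count: 2.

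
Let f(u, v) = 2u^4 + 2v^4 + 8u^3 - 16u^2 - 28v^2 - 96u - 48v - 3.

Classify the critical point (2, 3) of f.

local minimum

The mixed partial ∂²f/∂u∂v is 0, so the Hessian at any point is diag(f_uu, f_vv) = diag(8(3u^2 + 6u - 4), 8(3v^2 - 7)).
At (2, 3): H = diag(160, 160).
Both eigenvalues are positive, so H is positive definite: a local minimum.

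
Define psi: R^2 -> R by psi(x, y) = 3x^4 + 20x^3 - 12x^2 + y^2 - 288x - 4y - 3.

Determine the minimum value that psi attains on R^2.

-423

psi(x,y) separates as P(x) + Q(y) − 3, so its minimum is min P + min Q − 3.
P'(x) = 12(x - 2)(x + 3)(x + 4) vanishes at x ∈ {-4, -3, 2}; Q'(y) = 2y - 4 vanishes at y ∈ {2}.
Local minima of P (where P''>0): P(-4)=448, P(2)=-416. Local minima of Q: Q(2)=-4.
So the global minimum of psi is P(2) + Q(2) − 3 = -416 − 4 − 3 = -423, attained at (2, 2).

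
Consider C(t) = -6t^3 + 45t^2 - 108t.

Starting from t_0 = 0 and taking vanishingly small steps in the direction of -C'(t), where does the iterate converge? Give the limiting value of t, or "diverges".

C'(t) = -18(t - 3)(t - 2), so C'(0) = -108.
Gradient descent moves in the -C' direction, i.e. t is increasing.
The nearest critical point in that direction is t = 2, where C'' = 18 > 0 (a local minimum). The iterate converges there.

2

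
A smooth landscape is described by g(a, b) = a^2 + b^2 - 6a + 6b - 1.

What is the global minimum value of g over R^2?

-19

g(a,b) separates as P(a) + Q(b) − 1, so its minimum is min P + min Q − 1.
P'(a) = 2a - 6 vanishes at a ∈ {3}; Q'(b) = 2b + 6 vanishes at b ∈ {-3}.
Local minima of P (where P''>0): P(3)=-9. Local minima of Q: Q(-3)=-9.
So the global minimum of g is P(3) + Q(-3) − 1 = -9 − 9 − 1 = -19, attained at (3, -3).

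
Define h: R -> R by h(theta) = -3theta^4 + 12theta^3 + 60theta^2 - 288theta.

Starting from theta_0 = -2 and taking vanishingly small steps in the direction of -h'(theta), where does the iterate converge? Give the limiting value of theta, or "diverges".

2

h'(theta) = -12(theta - 4)(theta - 2)(theta + 3), so h'(-2) = -288.
Gradient descent moves in the -h' direction, i.e. theta is increasing.
The nearest critical point in that direction is theta = 2, where h'' = 120 > 0 (a local minimum). The iterate converges there.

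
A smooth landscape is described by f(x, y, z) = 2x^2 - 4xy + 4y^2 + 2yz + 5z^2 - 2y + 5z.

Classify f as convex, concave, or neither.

convex

f is quadratic, so its Hessian is the constant matrix H = [[4, -4, 0], [-4, 8, 2], [0, 2, 10]].
Leading principal minors: 4, 16, 144.
All positive ⇒ H ≻ 0 ⇒ convex.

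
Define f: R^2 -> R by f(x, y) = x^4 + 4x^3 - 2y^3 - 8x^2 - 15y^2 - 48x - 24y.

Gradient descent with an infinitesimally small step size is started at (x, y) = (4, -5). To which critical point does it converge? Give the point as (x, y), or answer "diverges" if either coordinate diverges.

f is separable, so gradient descent decouples: x follows -∂f/∂x, y follows -∂f/∂y.
∂f/∂x = 4(x - 2)(x + 2)(x + 3); at x=4 this is 336, so x decreases.
∂f/∂y = -6(y + 1)(y + 4); at y=-5 this is -24, so y increases.
x converges to its nearest critical value 2 (a local min of the x-part); y converges to -4. The iterate converges to (2, -4).

(2, -4)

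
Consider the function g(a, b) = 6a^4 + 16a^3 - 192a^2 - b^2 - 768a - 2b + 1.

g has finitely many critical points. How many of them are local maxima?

g separates as a function of a plus a function of b, so ∇g=0 decouples.
∂g/∂a = 24(a - 4)(a + 2)(a + 4) = 0 at a ∈ {-4, -2, 4}; ∂g/∂b = -2(b + 1) = 0 at b ∈ {-1}.
The Hessian is diagonal: diag(g_aa, g_bb). Second derivatives: g_aa(-4)=384, g_aa(-2)=-288, g_aa(4)=1152; g_bb(-1)=-2.
Local maxima occur where both diagonal entries negative: (-2, -1). Count: 1.

1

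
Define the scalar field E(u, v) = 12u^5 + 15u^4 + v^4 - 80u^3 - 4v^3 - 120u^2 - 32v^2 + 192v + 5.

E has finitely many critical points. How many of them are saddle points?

6

E separates as a function of u plus a function of v, so ∇E=0 decouples.
∂E/∂u = 60u(u - 2)(u + 1)(u + 2) = 0 at u ∈ {-2, -1, 0, 2}; ∂E/∂v = 4(v - 4)(v - 3)(v + 4) = 0 at v ∈ {-4, 3, 4}.
The Hessian is diagonal: diag(E_uu, E_vv). Second derivatives: E_uu(-2)=-480, E_uu(-1)=180, E_uu(0)=-240, E_uu(2)=1440; E_vv(-4)=224, E_vv(3)=-28, E_vv(4)=32.
Saddle points occur where the two diagonal entries have opposite signs: (-2, -4), (-2, 4), (-1, 3), (0, -4), (0, 4), (2, 3). Count: 6.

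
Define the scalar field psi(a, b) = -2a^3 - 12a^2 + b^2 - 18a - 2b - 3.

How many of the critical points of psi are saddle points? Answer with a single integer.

psi separates as a function of a plus a function of b, so ∇psi=0 decouples.
∂psi/∂a = -6(a + 1)(a + 3) = 0 at a ∈ {-3, -1}; ∂psi/∂b = 2(b - 1) = 0 at b ∈ {1}.
The Hessian is diagonal: diag(psi_aa, psi_bb). Second derivatives: psi_aa(-3)=12, psi_aa(-1)=-12; psi_bb(1)=2.
Saddle points occur where the two diagonal entries have opposite signs: (-1, 1). Count: 1.

1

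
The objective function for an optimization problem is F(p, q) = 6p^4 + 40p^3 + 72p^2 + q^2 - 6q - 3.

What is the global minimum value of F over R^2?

F(p,q) separates as A(p) + B(q) − 3, so its minimum is min A + min B − 3.
A'(p) = 24p(p + 2)(p + 3) vanishes at p ∈ {-3, -2, 0}; B'(q) = 2q - 6 vanishes at q ∈ {3}.
Local minima of A (where A''>0): A(-3)=54, A(0)=0. Local minima of B: B(3)=-9.
So the global minimum of F is A(0) + B(3) − 3 = 0 − 9 − 3 = -12, attained at (0, 3).

-12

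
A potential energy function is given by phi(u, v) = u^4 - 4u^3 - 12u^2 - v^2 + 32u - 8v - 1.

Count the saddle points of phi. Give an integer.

phi separates as a function of u plus a function of v, so ∇phi=0 decouples.
∂phi/∂u = 4(u - 4)(u - 1)(u + 2) = 0 at u ∈ {-2, 1, 4}; ∂phi/∂v = -2(v + 4) = 0 at v ∈ {-4}.
The Hessian is diagonal: diag(phi_uu, phi_vv). Second derivatives: phi_uu(-2)=72, phi_uu(1)=-36, phi_uu(4)=72; phi_vv(-4)=-2.
Saddle points occur where the two diagonal entries have opposite signs: (-2, -4), (4, -4). Count: 2.

2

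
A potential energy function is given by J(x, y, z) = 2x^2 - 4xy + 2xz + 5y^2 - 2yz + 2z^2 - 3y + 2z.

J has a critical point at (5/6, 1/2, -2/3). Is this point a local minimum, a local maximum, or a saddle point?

The Hessian is constant: H = [[4, -4, 2], [-4, 10, -2], [2, -2, 4]].
Leading principal minors: Δ₁ = 4, Δ₂ = 24, Δ₃ = 72.
All leading minors are positive, so H is positive definite: a local minimum.

local minimum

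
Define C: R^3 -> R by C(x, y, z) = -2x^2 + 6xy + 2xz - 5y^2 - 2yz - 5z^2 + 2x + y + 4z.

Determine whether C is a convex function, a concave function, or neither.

C is quadratic, so its Hessian is the constant matrix H = [[-4, 6, 2], [6, -10, -2], [2, -2, -10]].
Leading principal minors: -4, 4, -32.
Signs alternate −, +, − ⇒ H ≺ 0 ⇒ concave.

concave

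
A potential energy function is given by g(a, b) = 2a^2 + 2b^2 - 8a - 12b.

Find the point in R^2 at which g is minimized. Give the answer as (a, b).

(2, 3)

g(a,b) separates as P(a) + Q(b), so its minimum is min P + min Q.
P'(a) = 4a - 8 vanishes at a ∈ {2}; Q'(b) = 4b - 12 vanishes at b ∈ {3}.
Local minima of P (where P''>0): P(2)=-8. Local minima of Q: Q(3)=-18.
So the global minimum of g is P(2) + Q(3) = -8 − 18 = -26, attained at (2, 3).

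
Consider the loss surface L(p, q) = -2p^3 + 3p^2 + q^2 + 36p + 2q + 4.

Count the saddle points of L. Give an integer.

L separates as a function of p plus a function of q, so ∇L=0 decouples.
∂L/∂p = -6(p - 3)(p + 2) = 0 at p ∈ {-2, 3}; ∂L/∂q = 2(q + 1) = 0 at q ∈ {-1}.
The Hessian is diagonal: diag(L_pp, L_qq). Second derivatives: L_pp(-2)=30, L_pp(3)=-30; L_qq(-1)=2.
Saddle points occur where the two diagonal entries have opposite signs: (3, -1). Count: 1.

1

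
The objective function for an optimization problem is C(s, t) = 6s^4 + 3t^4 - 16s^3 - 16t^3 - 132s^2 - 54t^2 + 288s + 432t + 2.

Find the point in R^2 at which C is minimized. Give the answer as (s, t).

(-3, -3)

C(s,t) separates as P(s) + Q(t) + 2, so its minimum is min P + min Q + 2.
P'(s) = 24(s - 4)(s - 1)(s + 3) vanishes at s ∈ {-3, 1, 4}; Q'(t) = 12(t - 4)(t - 3)(t + 3) vanishes at t ∈ {-3, 3, 4}.
Local minima of P (where P''>0): P(-3)=-1134, P(4)=-448. Local minima of Q: Q(-3)=-1107, Q(4)=608.
So the global minimum of C is P(-3) + Q(-3) + 2 = -1134 − 1107 + 2 = -2239, attained at (-3, -3).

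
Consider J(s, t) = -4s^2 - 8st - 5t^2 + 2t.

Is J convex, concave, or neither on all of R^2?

concave

J is quadratic, so its Hessian is the constant matrix H = [[-8, -8], [-8, -10]].
det(H) = 16, tr(H) = -18.
det(H) > 0 and tr(H) < 0, so H is negative definite everywhere: concave.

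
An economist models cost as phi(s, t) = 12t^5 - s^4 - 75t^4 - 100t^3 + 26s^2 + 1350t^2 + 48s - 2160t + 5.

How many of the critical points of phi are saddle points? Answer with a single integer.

6

phi separates as a function of s plus a function of t, so ∇phi=0 decouples.
∂phi/∂s = -4(s - 4)(s + 1)(s + 3) = 0 at s ∈ {-3, -1, 4}; ∂phi/∂t = 60(t - 4)(t - 3)(t - 1)(t + 3) = 0 at t ∈ {-3, 1, 3, 4}.
The Hessian is diagonal: diag(phi_ss, phi_tt). Second derivatives: phi_ss(-3)=-56, phi_ss(-1)=40, phi_ss(4)=-140; phi_tt(-3)=-10080, phi_tt(1)=1440, phi_tt(3)=-720, phi_tt(4)=1260.
Saddle points occur where the two diagonal entries have opposite signs: (-3, 1), (-3, 4), (-1, -3), (-1, 3), (4, 1), (4, 4). Count: 6.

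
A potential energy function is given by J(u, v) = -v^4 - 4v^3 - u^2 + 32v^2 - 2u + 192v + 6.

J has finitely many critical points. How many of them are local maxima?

2

J separates as a function of u plus a function of v, so ∇J=0 decouples.
∂J/∂u = -2(u + 1) = 0 at u ∈ {-1}; ∂J/∂v = -4(v - 4)(v + 3)(v + 4) = 0 at v ∈ {-4, -3, 4}.
The Hessian is diagonal: diag(J_uu, J_vv). Second derivatives: J_uu(-1)=-2; J_vv(-4)=-32, J_vv(-3)=28, J_vv(4)=-224.
Local maxima occur where both diagonal entries negative: (-1, -4), (-1, 4). Count: 2.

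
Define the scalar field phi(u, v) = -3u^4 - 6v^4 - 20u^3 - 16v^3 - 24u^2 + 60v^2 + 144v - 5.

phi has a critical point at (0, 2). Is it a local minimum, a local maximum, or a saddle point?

local maximum

The mixed partial ∂²phi/∂u∂v is 0, so the Hessian at any point is diag(phi_uu, phi_vv) = diag(-12(3u^2 + 10u + 4), 24(-3v^2 - 4v + 5)).
At (0, 2): H = diag(-48, -360).
Both eigenvalues are negative, so H is negative definite: a local maximum.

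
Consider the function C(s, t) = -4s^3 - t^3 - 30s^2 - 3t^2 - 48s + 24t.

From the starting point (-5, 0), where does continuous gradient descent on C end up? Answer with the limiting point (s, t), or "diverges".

(-4, -4)

C is separable, so gradient descent decouples: s follows -∂C/∂s, t follows -∂C/∂t.
∂C/∂s = -12(s + 1)(s + 4); at s=-5 this is -48, so s increases.
∂C/∂t = -3(t - 2)(t + 4); at t=0 this is 24, so t decreases.
s converges to its nearest critical value -4 (a local min of the s-part); t converges to -4. The iterate converges to (-4, -4).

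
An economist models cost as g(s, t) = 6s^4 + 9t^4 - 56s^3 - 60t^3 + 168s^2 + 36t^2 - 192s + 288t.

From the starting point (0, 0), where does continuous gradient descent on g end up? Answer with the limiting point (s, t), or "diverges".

g is separable, so gradient descent decouples: s follows -∂g/∂s, t follows -∂g/∂t.
∂g/∂s = 24(s - 4)(s - 2)(s - 1); at s=0 this is -192, so s increases.
∂g/∂t = 36(t - 4)(t - 2)(t + 1); at t=0 this is 288, so t decreases.
s converges to its nearest critical value 1 (a local min of the s-part); t converges to -1. The iterate converges to (1, -1).

(1, -1)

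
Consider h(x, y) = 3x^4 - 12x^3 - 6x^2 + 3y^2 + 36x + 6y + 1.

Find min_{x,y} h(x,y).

h(x,y) separates as P(x) + Q(y) + 1, so its minimum is min P + min Q + 1.
P'(x) = 12(x - 3)(x - 1)(x + 1) vanishes at x ∈ {-1, 1, 3}; Q'(y) = 6y + 6 vanishes at y ∈ {-1}.
Local minima of P (where P''>0): P(-1)=-27, P(3)=-27. Local minima of Q: Q(-1)=-3.
So the global minimum of h is P(-1) + Q(-1) + 1 = -27 − 3 + 1 = -29, attained at (-1, -1).

-29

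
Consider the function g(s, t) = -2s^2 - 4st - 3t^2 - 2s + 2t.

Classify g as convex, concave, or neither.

g is quadratic, so its Hessian is the constant matrix H = [[-4, -4], [-4, -6]].
det(H) = 8, tr(H) = -10.
det(H) > 0 and tr(H) < 0, so H is negative definite everywhere: concave.

concave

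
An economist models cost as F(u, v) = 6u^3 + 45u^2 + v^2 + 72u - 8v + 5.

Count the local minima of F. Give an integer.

1

F separates as a function of u plus a function of v, so ∇F=0 decouples.
∂F/∂u = 18(u + 1)(u + 4) = 0 at u ∈ {-4, -1}; ∂F/∂v = 2(v - 4) = 0 at v ∈ {4}.
The Hessian is diagonal: diag(F_uu, F_vv). Second derivatives: F_uu(-4)=-54, F_uu(-1)=54; F_vv(4)=2.
Local minima occur where both diagonal entries positive: (-1, 4). Count: 1.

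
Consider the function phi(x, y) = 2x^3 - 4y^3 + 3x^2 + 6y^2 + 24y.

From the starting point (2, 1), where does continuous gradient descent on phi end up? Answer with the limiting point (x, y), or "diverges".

(0, -1)

phi is separable, so gradient descent decouples: x follows -∂phi/∂x, y follows -∂phi/∂y.
∂phi/∂x = 6x(x + 1); at x=2 this is 36, so x decreases.
∂phi/∂y = -12(y - 2)(y + 1); at y=1 this is 24, so y decreases.
x converges to its nearest critical value 0 (a local min of the x-part); y converges to -1. The iterate converges to (0, -1).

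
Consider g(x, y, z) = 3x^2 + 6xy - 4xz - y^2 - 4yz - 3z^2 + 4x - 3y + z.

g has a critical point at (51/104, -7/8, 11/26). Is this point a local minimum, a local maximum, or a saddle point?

The Hessian is constant: H = [[6, 6, -4], [6, -2, -4], [-4, -4, -6]].
Leading principal minors: Δ₁ = 6, Δ₂ = -48, Δ₃ = 416.
The minors fit neither the all-positive nor the alternating-sign pattern, so H is indefinite: a saddle point.

saddle point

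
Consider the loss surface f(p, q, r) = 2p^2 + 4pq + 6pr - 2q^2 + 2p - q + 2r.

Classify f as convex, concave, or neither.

neither

f is quadratic, so its Hessian is the constant matrix H = [[4, 4, 6], [4, -4, 0], [6, 0, 0]].
Leading principal minors: 4, -32, 144.
Neither pattern holds ⇒ H is indefinite ⇒ neither convex nor concave.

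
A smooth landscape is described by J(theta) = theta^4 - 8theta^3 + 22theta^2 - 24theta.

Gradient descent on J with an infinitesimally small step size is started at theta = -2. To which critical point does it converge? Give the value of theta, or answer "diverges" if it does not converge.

1

J'(theta) = 4(theta - 3)(theta - 2)(theta - 1), so J'(-2) = -240.
Gradient descent moves in the -J' direction, i.e. theta is increasing.
The nearest critical point in that direction is theta = 1, where J'' = 8 > 0 (a local minimum). The iterate converges there.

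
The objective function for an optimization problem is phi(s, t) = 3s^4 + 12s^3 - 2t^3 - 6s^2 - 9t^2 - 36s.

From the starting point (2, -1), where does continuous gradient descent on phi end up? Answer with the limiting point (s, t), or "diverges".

(1, -3)

phi is separable, so gradient descent decouples: s follows -∂phi/∂s, t follows -∂phi/∂t.
∂phi/∂s = 12(s - 1)(s + 1)(s + 3); at s=2 this is 180, so s decreases.
∂phi/∂t = -6t(t + 3); at t=-1 this is 12, so t decreases.
s converges to its nearest critical value 1 (a local min of the s-part); t converges to -3. The iterate converges to (1, -3).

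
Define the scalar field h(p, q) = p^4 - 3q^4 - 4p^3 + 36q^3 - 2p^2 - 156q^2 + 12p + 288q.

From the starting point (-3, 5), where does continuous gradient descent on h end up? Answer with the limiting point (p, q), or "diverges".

h is separable, so gradient descent decouples: p follows -∂h/∂p, q follows -∂h/∂q.
∂h/∂p = 4(p - 3)(p - 1)(p + 1); at p=-3 this is -192, so p increases.
∂h/∂q = -12(q - 4)(q - 3)(q - 2); at q=5 this is -72, so q increases.
The q-coordinate has no critical point in that direction and runs off to infinity.

diverges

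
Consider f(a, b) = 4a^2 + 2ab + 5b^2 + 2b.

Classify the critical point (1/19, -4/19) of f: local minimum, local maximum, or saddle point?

local minimum

The Hessian of f is constant: H = [[8, 2], [2, 10]].
det(H) = 8·10 − 2² = 76.
det(H) > 0 and tr(H) = 18 > 0, so H is positive definite and the point is a local minimum.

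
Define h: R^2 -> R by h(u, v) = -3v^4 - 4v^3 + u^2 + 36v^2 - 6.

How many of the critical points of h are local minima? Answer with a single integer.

h separates as a function of u plus a function of v, so ∇h=0 decouples.
∂h/∂u = 2u = 0 at u ∈ {0}; ∂h/∂v = -12v(v - 2)(v + 3) = 0 at v ∈ {-3, 0, 2}.
The Hessian is diagonal: diag(h_uu, h_vv). Second derivatives: h_uu(0)=2; h_vv(-3)=-180, h_vv(0)=72, h_vv(2)=-120.
Local minima occur where both diagonal entries positive: (0, 0). Count: 1.

1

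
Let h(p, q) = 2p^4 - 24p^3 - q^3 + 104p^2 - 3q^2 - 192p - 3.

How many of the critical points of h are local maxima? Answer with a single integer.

h separates as a function of p plus a function of q, so ∇h=0 decouples.
∂h/∂p = 8(p - 4)(p - 3)(p - 2) = 0 at p ∈ {2, 3, 4}; ∂h/∂q = -3q(q + 2) = 0 at q ∈ {-2, 0}.
The Hessian is diagonal: diag(h_pp, h_qq). Second derivatives: h_pp(2)=16, h_pp(3)=-8, h_pp(4)=16; h_qq(-2)=6, h_qq(0)=-6.
Local maxima occur where both diagonal entries negative: (3, 0). Count: 1.

1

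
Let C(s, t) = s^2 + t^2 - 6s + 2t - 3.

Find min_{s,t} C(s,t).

C(s,t) separates as P(s) + Q(t) − 3, so its minimum is min P + min Q − 3.
P'(s) = 2s - 6 vanishes at s ∈ {3}; Q'(t) = 2(t + 1) vanishes at t ∈ {-1}.
Local minima of P (where P''>0): P(3)=-9. Local minima of Q: Q(-1)=-1.
So the global minimum of C is P(3) + Q(-1) − 3 = -9 − 1 − 3 = -13, attained at (3, -1).

-13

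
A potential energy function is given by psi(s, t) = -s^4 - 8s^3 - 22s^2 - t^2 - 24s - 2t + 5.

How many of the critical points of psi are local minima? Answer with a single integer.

psi separates as a function of s plus a function of t, so ∇psi=0 decouples.
∂psi/∂s = -4(s + 1)(s + 2)(s + 3) = 0 at s ∈ {-3, -2, -1}; ∂psi/∂t = -2(t + 1) = 0 at t ∈ {-1}.
The Hessian is diagonal: diag(psi_ss, psi_tt). Second derivatives: psi_ss(-3)=-8, psi_ss(-2)=4, psi_ss(-1)=-8; psi_tt(-1)=-2.
Local minima occur where both diagonal entries positive: none. Count: 0.

0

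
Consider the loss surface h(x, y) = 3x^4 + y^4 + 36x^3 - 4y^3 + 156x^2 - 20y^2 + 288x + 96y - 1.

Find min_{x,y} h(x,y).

-472

h(x,y) separates as P(x) + Q(y) − 1, so its minimum is min P + min Q − 1.
P'(x) = 12(x + 2)(x + 3)(x + 4) vanishes at x ∈ {-4, -3, -2}; Q'(y) = 4(y - 4)(y - 2)(y + 3) vanishes at y ∈ {-3, 2, 4}.
Local minima of P (where P''>0): P(-4)=-192, P(-2)=-192. Local minima of Q: Q(-3)=-279, Q(4)=64.
So the global minimum of h is P(-4) + Q(-3) − 1 = -192 − 279 − 1 = -472, attained at (-4, -3).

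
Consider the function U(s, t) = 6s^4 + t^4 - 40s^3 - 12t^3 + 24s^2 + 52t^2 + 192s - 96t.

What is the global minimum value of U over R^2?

-186

U(s,t) separates as P(s) + Q(t), so its minimum is min P + min Q.
P'(s) = 24(s - 4)(s - 2)(s + 1) vanishes at s ∈ {-1, 2, 4}; Q'(t) = 4(t - 4)(t - 3)(t - 2) vanishes at t ∈ {2, 3, 4}.
Local minima of P (where P''>0): P(-1)=-122, P(4)=128. Local minima of Q: Q(2)=-64, Q(4)=-64.
So the global minimum of U is P(-1) + Q(2) = -122 − 64 = -186, attained at (-1, 2).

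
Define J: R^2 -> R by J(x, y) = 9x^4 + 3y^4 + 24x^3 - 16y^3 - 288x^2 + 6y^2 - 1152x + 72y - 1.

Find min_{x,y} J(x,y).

-5424

J(x,y) separates as P(x) + Q(y) − 1, so its minimum is min P + min Q − 1.
P'(x) = 36(x - 4)(x + 2)(x + 4) vanishes at x ∈ {-4, -2, 4}; Q'(y) = 12(y - 3)(y - 2)(y + 1) vanishes at y ∈ {-1, 2, 3}.
Local minima of P (where P''>0): P(-4)=768, P(4)=-5376. Local minima of Q: Q(-1)=-47, Q(3)=81.
So the global minimum of J is P(4) + Q(-1) − 1 = -5376 − 47 − 1 = -5424, attained at (4, -1).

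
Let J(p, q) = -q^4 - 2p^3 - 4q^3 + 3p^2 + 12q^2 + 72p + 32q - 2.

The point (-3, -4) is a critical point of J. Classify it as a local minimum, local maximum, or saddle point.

saddle point

The mixed partial ∂²J/∂p∂q is 0, so the Hessian at any point is diag(J_pp, J_qq) = diag(6(-2p + 1), 12(-q^2 - 2q + 2)).
At (-3, -4): H = diag(42, -72).
The eigenvalues have opposite signs, so H is indefinite: a saddle point.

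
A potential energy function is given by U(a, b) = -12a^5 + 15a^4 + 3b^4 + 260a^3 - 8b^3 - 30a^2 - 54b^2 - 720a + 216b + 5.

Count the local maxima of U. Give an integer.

U separates as a function of a plus a function of b, so ∇U=0 decouples.
∂U/∂a = -60(a - 4)(a - 1)(a + 1)(a + 3) = 0 at a ∈ {-3, -1, 1, 4}; ∂U/∂b = 12(b - 3)(b - 2)(b + 3) = 0 at b ∈ {-3, 2, 3}.
The Hessian is diagonal: diag(U_aa, U_bb). Second derivatives: U_aa(-3)=3360, U_aa(-1)=-1200, U_aa(1)=1440, U_aa(4)=-6300; U_bb(-3)=360, U_bb(2)=-60, U_bb(3)=72.
Local maxima occur where both diagonal entries negative: (-1, 2), (4, 2). Count: 2.

2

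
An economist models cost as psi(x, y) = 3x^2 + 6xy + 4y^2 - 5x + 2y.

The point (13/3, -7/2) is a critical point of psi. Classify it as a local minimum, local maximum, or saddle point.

The Hessian of psi is constant: H = [[6, 6], [6, 8]].
det(H) = 6·8 − 6² = 12.
det(H) > 0 and tr(H) = 14 > 0, so H is positive definite and the point is a local minimum.

local minimum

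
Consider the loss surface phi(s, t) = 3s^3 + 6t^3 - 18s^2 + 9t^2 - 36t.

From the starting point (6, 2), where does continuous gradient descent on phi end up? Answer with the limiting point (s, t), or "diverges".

phi is separable, so gradient descent decouples: s follows -∂phi/∂s, t follows -∂phi/∂t.
∂phi/∂s = 9s(s - 4); at s=6 this is 108, so s decreases.
∂phi/∂t = 18(t - 1)(t + 2); at t=2 this is 72, so t decreases.
s converges to its nearest critical value 4 (a local min of the s-part); t converges to 1. The iterate converges to (4, 1).

(4, 1)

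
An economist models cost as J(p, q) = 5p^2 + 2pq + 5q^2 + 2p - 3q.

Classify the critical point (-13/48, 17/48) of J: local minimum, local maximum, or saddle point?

local minimum

The Hessian of J is constant: H = [[10, 2], [2, 10]].
det(H) = 10·10 − 2² = 96.
det(H) > 0 and tr(H) = 20 > 0, so H is positive definite and the point is a local minimum.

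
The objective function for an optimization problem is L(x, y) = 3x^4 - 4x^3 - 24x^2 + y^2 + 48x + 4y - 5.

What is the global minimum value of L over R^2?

-121

L(x,y) separates as P(x) + Q(y) − 5, so its minimum is min P + min Q − 5.
P'(x) = 12(x - 2)(x - 1)(x + 2) vanishes at x ∈ {-2, 1, 2}; Q'(y) = 2y + 4 vanishes at y ∈ {-2}.
Local minima of P (where P''>0): P(-2)=-112, P(2)=16. Local minima of Q: Q(-2)=-4.
So the global minimum of L is P(-2) + Q(-2) − 5 = -112 − 4 − 5 = -121, attained at (-2, -2).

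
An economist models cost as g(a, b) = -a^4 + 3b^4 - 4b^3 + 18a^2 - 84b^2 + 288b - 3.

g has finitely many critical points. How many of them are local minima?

g separates as a function of a plus a function of b, so ∇g=0 decouples.
∂g/∂a = -4a(a - 3)(a + 3) = 0 at a ∈ {-3, 0, 3}; ∂g/∂b = 12(b - 3)(b - 2)(b + 4) = 0 at b ∈ {-4, 2, 3}.
The Hessian is diagonal: diag(g_aa, g_bb). Second derivatives: g_aa(-3)=-72, g_aa(0)=36, g_aa(3)=-72; g_bb(-4)=504, g_bb(2)=-72, g_bb(3)=84.
Local minima occur where both diagonal entries positive: (0, -4), (0, 3). Count: 2.

2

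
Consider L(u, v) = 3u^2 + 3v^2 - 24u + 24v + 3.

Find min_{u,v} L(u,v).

-93

L(u,v) separates as P(u) + Q(v) + 3, so its minimum is min P + min Q + 3.
P'(u) = 6u - 24 vanishes at u ∈ {4}; Q'(v) = 6v + 24 vanishes at v ∈ {-4}.
Local minima of P (where P''>0): P(4)=-48. Local minima of Q: Q(-4)=-48.
So the global minimum of L is P(4) + Q(-4) + 3 = -48 − 48 + 3 = -93, attained at (4, -4).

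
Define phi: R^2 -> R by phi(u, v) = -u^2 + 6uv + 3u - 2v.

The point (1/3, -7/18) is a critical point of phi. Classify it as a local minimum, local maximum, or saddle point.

The Hessian of phi is constant: H = [[-2, 6], [6, 0]].
det(H) = (-2)·0 − 6² = -36.
Since det(H) < 0, H is indefinite and the critical point is a saddle point.

saddle point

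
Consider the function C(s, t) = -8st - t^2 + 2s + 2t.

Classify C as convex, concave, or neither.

neither

C is quadratic, so its Hessian is the constant matrix H = [[0, -8], [-8, -2]].
det(H) = -64, tr(H) = -2.
det(H) < 0, so H is indefinite: neither convex nor concave.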